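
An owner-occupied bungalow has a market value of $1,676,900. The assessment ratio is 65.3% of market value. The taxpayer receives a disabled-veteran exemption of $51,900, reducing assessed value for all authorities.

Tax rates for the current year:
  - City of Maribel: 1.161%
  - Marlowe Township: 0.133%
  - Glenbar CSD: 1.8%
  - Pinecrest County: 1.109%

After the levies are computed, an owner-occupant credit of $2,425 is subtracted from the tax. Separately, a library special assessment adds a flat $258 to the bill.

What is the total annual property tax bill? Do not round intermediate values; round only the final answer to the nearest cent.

Assessed value = $1,676,900 × 0.653 = $1,095,015.7
Taxable value = $1,095,015.7 − $51,900 = $1,043,115.7
City of Maribel: $1,043,115.7 × 0.01161 = $12,110.573277
Marlowe Township: $1,043,115.7 × 0.00133 = $1,387.343881
Glenbar CSD: $1,043,115.7 × 0.018 = $18,776.0826
Pinecrest County: $1,043,115.7 × 0.01109 = $11,568.153113
Levies subtotal = $43,842.152871
After credit = $43,842.152871 − $2,425 = $41,417.152871
Total = $41,417.152871 + $258 = $41,675.152871

$41,675.15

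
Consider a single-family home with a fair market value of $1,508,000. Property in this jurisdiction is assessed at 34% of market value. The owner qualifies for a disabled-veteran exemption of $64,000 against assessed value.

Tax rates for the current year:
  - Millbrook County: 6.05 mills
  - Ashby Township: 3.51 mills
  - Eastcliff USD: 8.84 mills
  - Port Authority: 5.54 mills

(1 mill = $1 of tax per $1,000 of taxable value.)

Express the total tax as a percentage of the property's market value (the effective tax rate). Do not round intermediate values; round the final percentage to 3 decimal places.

Assessed value = $1,508,000 × 0.34 = $512,720
Taxable value = $512,720 − $64,000 = $448,720
Millbrook County: $448,720 × 0.00605 = $2,714.756
Ashby Township: $448,720 × 0.00351 = $1,575.0072
Eastcliff USD: $448,720 × 0.00884 = $3,966.6848
Port Authority: $448,720 × 0.00554 = $2,485.9088
Total tax = $10,742.3568
Effective rate = $10,742.3568 ÷ $1,508,000 = 0.712% of market value

0.712%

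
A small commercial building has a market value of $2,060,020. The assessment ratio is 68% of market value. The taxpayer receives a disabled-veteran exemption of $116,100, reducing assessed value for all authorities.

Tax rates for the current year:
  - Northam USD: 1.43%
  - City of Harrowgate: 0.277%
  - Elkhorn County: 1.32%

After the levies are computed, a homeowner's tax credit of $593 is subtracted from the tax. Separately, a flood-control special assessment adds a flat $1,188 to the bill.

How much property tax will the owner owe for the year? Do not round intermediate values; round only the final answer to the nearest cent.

$39,483.28

Assessed value = $2,060,020 × 0.68 = $1,400,813.6
Taxable value = $1,400,813.6 − $116,100 = $1,284,713.6
Northam USD: $1,284,713.6 × 0.0143 = $18,371.40448
City of Harrowgate: $1,284,713.6 × 0.00277 = $3,558.656672
Elkhorn County: $1,284,713.6 × 0.0132 = $16,958.21952
Levies subtotal = $38,888.280672
After credit = $38,888.280672 − $593 = $38,295.280672
Total = $38,295.280672 + $1,188 = $39,483.280672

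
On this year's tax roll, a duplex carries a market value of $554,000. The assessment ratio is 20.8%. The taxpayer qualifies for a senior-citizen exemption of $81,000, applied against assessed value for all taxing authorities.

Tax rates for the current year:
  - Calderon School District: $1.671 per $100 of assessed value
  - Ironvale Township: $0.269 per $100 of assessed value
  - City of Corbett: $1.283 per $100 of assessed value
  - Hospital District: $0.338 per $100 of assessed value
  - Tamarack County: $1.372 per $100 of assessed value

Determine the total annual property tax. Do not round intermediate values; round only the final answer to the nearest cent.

Assessed value = $554,000 × 0.208 = $115,232
Taxable value = $115,232 − $81,000 = $34,232
Calderon School District: $34,232 × 0.01671 = $572.01672
Ironvale Township: $34,232 × 0.00269 = $92.08408
City of Corbett: $34,232 × 0.01283 = $439.19656
Hospital District: $34,232 × 0.00338 = $115.70416
Tamarack County: $34,232 × 0.01372 = $469.66304
Total = $572.01672 + $92.08408 + $439.19656 + $115.70416 + $469.66304 = $1,688.66456

$1,688.66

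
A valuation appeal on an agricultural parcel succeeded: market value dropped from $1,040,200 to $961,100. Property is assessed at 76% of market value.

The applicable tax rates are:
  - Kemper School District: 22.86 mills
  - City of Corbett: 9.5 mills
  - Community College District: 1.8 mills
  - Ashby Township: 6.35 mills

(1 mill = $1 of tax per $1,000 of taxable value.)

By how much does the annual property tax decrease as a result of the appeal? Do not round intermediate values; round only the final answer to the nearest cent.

$2,435.30

Old assessed value = $1,040,200 × 0.76 = $790,552
New assessed value = $961,100 × 0.76 = $730,436
Combined rate = 0.02286 + 0.0095 + 0.0018 + 0.00635 = 0.04051
Old tax = $790,552 × 0.04051 = $32,025.26152
New tax = $730,436 × 0.04051 = $29,589.96236
Reduction = $32,025.26152 − $29,589.96236 = $2,435.29916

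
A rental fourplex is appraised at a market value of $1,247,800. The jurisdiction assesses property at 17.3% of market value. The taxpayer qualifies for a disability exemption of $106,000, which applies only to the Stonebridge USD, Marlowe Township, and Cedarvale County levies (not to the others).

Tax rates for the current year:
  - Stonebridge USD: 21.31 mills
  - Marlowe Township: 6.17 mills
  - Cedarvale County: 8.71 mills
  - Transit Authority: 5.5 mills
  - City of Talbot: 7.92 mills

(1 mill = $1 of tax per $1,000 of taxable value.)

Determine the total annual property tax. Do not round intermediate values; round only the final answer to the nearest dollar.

$6,873

Assessed value = $1,247,800 × 0.173 = $215,869.4
Stonebridge USD: ($215,869.4 − $106,000) × 0.02131 = $109,869.4 × 0.02131 = $2,341.316914
Marlowe Township: ($215,869.4 − $106,000) × 0.00617 = $109,869.4 × 0.00617 = $677.894198
Cedarvale County: ($215,869.4 − $106,000) × 0.00871 = $109,869.4 × 0.00871 = $956.962474
Transit Authority: $215,869.4 × 0.0055 = $1,187.2817
City of Talbot: $215,869.4 × 0.00792 = $1,709.685648
Total = $6,873.140934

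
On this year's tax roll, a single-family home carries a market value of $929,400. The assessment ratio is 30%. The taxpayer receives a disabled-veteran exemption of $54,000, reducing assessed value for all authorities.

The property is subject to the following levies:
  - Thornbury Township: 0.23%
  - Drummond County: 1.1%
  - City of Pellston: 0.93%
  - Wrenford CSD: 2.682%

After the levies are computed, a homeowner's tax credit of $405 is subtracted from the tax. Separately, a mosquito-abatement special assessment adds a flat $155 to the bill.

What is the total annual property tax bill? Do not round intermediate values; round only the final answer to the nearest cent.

$10,860.60

Assessed value = $929,400 × 0.3 = $278,820
Taxable value = $278,820 − $54,000 = $224,820
Thornbury Township: $224,820 × 0.0023 = $517.086
Drummond County: $224,820 × 0.011 = $2,473.02
City of Pellston: $224,820 × 0.0093 = $2,090.826
Wrenford CSD: $224,820 × 0.02682 = $6,029.6724
Levies subtotal = $11,110.6044
After credit = $11,110.6044 − $405 = $10,705.6044
Total = $10,705.6044 + $155 = $10,860.6044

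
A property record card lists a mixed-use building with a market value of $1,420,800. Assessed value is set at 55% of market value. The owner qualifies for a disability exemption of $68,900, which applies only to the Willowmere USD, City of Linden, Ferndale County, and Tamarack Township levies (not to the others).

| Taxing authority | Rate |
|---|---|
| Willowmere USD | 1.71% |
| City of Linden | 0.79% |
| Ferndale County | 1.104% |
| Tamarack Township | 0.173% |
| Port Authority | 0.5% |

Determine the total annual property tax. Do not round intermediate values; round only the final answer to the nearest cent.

$30,819.84

Assessed value = $1,420,800 × 0.55 = $781,440
Willowmere USD: ($781,440 − $68,900) × 0.0171 = $712,540 × 0.0171 = $12,184.434
City of Linden: ($781,440 − $68,900) × 0.0079 = $712,540 × 0.0079 = $5,629.066
Ferndale County: ($781,440 − $68,900) × 0.01104 = $712,540 × 0.01104 = $7,866.4416
Tamarack Township: ($781,440 − $68,900) × 0.00173 = $712,540 × 0.00173 = $1,232.6942
Port Authority: $781,440 × 0.005 = $3,907.2
Total = $30,819.8358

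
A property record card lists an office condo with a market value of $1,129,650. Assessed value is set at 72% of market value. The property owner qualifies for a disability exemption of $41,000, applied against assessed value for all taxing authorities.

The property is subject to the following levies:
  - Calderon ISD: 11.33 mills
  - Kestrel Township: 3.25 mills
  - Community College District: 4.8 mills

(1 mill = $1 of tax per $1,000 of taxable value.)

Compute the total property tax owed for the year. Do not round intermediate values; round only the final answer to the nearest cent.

Assessed value = $1,129,650 × 0.72 = $813,348
Taxable value = $813,348 − $41,000 = $772,348
Calderon ISD: $772,348 × 0.01133 = $8,750.70284
Kestrel Township: $772,348 × 0.00325 = $2,510.131
Community College District: $772,348 × 0.0048 = $3,707.2704
Total = $8,750.70284 + $2,510.131 + $3,707.2704 = $14,968.10424

$14,968.10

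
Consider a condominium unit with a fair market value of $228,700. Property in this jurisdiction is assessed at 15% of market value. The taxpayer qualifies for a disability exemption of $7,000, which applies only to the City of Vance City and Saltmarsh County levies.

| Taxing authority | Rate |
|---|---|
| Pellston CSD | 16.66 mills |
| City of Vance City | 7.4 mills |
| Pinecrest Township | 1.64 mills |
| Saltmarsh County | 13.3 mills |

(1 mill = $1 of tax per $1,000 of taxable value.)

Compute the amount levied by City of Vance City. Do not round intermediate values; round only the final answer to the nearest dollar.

Assessed value = $228,700 × 0.15 = $34,305
City of Vance City taxable value = $34,305 − $7,000 = $27,305
City of Vance City levy = $27,305 × 0.0074 = $202.057

$202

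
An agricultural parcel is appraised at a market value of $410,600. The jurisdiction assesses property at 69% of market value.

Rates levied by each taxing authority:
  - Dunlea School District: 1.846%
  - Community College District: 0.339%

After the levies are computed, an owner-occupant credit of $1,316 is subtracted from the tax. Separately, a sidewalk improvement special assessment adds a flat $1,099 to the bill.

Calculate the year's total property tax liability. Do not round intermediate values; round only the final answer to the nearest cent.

$5,973.41

Assessed value = $410,600 × 0.69 = $283,314
Dunlea School District: $283,314 × 0.01846 = $5,229.97644
Community College District: $283,314 × 0.00339 = $960.43446
Levies subtotal = $6,190.4109
After credit = $6,190.4109 − $1,316 = $4,874.4109
Total = $4,874.4109 + $1,099 = $5,973.4109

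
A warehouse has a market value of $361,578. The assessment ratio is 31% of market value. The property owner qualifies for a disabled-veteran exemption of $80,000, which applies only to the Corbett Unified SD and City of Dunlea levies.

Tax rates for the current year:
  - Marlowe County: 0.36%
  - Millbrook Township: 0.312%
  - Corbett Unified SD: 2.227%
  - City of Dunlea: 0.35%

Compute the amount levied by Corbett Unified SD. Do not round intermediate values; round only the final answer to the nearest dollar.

$715

Assessed value = $361,578 × 0.31 = $112,089.18
Corbett Unified SD taxable value = $112,089.18 − $80,000 = $32,089.18
Corbett Unified SD levy = $32,089.18 × 0.02227 = $714.6260386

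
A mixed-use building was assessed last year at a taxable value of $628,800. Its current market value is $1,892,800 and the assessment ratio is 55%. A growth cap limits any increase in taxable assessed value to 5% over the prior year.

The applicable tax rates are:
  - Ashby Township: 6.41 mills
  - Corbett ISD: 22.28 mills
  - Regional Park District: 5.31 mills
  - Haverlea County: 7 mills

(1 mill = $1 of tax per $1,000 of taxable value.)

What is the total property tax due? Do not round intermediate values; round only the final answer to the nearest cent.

$27,069.84

Uncapped assessed value = $1,892,800 × 0.55 = $1,041,040
Cap limit = $628,800 × 1.05 = $660,240
Taxable assessed value = min($1,041,040, $660,240) = $660,240 (cap binds)
Ashby Township: $660,240 × 0.00641 = $4,232.1384
Corbett ISD: $660,240 × 0.02228 = $14,710.1472
Regional Park District: $660,240 × 0.00531 = $3,505.8744
Haverlea County: $660,240 × 0.007 = $4,621.68
Total = $27,069.84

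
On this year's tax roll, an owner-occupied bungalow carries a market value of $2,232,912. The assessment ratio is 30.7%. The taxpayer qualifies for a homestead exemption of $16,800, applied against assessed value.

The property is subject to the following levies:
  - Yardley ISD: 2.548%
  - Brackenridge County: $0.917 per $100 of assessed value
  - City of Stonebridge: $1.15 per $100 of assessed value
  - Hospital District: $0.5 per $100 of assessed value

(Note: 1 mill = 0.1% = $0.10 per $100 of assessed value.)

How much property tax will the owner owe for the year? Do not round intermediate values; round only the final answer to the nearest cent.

$34,204.21

Assessed value = $2,232,912 × 0.307 = $685,503.984
Taxable value = $685,503.984 − $16,800 = $668,703.984
Yardley ISD: $668,703.984 × 0.02548 = $17,038.57751232
Brackenridge County: $668,703.984 × 0.00917 = $6,132.01553328
City of Stonebridge: $668,703.984 × 0.0115 = $7,690.095816
Hospital District: $668,703.984 × 0.005 = $3,343.51992
Total = $34,204.2087816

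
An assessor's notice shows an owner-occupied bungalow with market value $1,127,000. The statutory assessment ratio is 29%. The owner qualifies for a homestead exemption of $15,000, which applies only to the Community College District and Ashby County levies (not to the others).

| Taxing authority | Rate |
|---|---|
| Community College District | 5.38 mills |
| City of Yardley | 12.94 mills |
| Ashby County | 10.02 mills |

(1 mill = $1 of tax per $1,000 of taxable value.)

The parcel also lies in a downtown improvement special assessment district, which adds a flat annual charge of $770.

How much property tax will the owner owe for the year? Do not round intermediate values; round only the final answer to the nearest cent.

$9,801.36

Assessed value = $1,127,000 × 0.29 = $326,830
Community College District: ($326,830 − $15,000) × 0.00538 = $311,830 × 0.00538 = $1,677.6454
City of Yardley: $326,830 × 0.01294 = $4,229.1802
Ashby County: ($326,830 − $15,000) × 0.01002 = $311,830 × 0.01002 = $3,124.5366
Levies subtotal = $9,031.3622
Total = $9,031.3622 + $770 = $9,801.3622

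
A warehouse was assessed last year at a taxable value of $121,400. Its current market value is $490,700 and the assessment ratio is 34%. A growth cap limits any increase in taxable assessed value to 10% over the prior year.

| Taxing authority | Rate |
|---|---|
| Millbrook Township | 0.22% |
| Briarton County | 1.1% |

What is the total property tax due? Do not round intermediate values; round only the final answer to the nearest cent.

$1,762.73

Uncapped assessed value = $490,700 × 0.34 = $166,838
Cap limit = $121,400 × 1.1 = $133,540
Taxable assessed value = min($166,838, $133,540) = $133,540 (cap binds)
Millbrook Township: $133,540 × 0.0022 = $293.788
Briarton County: $133,540 × 0.011 = $1,468.94
Total = $1,762.728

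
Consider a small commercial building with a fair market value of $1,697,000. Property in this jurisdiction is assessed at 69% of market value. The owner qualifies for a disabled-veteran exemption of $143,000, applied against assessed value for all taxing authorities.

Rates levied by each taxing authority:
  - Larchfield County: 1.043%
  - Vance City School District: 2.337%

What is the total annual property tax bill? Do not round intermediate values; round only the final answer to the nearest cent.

Assessed value = $1,697,000 × 0.69 = $1,170,930
Taxable value = $1,170,930 − $143,000 = $1,027,930
Larchfield County: $1,027,930 × 0.01043 = $10,721.3099
Vance City School District: $1,027,930 × 0.02337 = $24,022.7241
Total = $10,721.3099 + $24,022.7241 = $34,744.034

$34,744.03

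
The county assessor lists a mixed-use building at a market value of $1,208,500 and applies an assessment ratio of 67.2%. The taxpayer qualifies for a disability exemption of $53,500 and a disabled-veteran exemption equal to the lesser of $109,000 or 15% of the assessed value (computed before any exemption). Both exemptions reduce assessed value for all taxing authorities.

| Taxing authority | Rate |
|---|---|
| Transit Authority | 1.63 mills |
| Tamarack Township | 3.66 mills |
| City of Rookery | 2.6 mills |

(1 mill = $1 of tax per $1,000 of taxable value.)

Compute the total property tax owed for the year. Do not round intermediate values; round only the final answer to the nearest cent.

$5,125.44

Assessed value = $1,208,500 × 0.672 = $812,112
Disabled-veteran exemption = min($109,000, 15% × $812,112) = min($109,000, $121,816.8) = $109,000 (dollar cap binds)
Taxable value = $812,112 − $53,500 − $109,000 = $649,612
Transit Authority: $649,612 × 0.00163 = $1,058.86756
Tamarack Township: $649,612 × 0.00366 = $2,377.57992
City of Rookery: $649,612 × 0.0026 = $1,688.9912
Total = $5,125.43868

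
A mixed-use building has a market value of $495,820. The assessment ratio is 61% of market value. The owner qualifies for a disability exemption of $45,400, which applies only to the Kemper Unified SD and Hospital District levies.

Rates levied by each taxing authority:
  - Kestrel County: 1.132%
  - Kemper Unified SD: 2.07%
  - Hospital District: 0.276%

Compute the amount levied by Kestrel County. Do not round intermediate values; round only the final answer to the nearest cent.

Assessed value = $495,820 × 0.61 = $302,450.2
Kestrel County taxable value = $302,450.2 (exemption does not apply)
Kestrel County levy = $302,450.2 × 0.01132 = $3,423.736264

$3,423.74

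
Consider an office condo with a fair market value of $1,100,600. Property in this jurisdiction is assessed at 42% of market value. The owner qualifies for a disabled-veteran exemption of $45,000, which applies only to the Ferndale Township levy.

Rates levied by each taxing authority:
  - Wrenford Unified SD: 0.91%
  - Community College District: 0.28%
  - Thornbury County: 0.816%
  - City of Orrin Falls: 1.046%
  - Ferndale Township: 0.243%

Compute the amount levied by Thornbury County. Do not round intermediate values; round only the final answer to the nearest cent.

Assessed value = $1,100,600 × 0.42 = $462,252
Thornbury County taxable value = $462,252 (exemption does not apply)
Thornbury County levy = $462,252 × 0.00816 = $3,771.97632

$3,771.98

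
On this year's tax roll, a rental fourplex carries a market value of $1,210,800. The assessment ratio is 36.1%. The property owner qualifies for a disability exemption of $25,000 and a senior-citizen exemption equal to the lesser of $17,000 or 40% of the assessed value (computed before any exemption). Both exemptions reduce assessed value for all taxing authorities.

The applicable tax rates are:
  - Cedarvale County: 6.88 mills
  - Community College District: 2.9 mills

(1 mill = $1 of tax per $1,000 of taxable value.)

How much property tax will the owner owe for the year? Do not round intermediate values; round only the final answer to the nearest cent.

$3,864.07

Assessed value = $1,210,800 × 0.361 = $437,098.8
Senior-citizen exemption = min($17,000, 40% × $437,098.8) = min($17,000, $174,839.52) = $17,000 (dollar cap binds)
Taxable value = $437,098.8 − $25,000 − $17,000 = $395,098.8
Cedarvale County: $395,098.8 × 0.00688 = $2,718.279744
Community College District: $395,098.8 × 0.0029 = $1,145.78652
Total = $3,864.066264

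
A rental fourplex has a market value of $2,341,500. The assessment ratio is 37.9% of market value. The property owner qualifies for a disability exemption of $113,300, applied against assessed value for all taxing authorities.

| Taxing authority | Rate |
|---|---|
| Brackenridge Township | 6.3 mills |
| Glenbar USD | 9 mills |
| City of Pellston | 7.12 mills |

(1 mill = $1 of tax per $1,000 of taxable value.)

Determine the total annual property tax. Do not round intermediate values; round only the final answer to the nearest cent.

$17,355.96

Assessed value = $2,341,500 × 0.379 = $887,428.5
Taxable value = $887,428.5 − $113,300 = $774,128.5
Brackenridge Township: $774,128.5 × 0.0063 = $4,877.00955
Glenbar USD: $774,128.5 × 0.009 = $6,967.1565
City of Pellston: $774,128.5 × 0.00712 = $5,511.79492
Total = $4,877.00955 + $6,967.1565 + $5,511.79492 = $17,355.96097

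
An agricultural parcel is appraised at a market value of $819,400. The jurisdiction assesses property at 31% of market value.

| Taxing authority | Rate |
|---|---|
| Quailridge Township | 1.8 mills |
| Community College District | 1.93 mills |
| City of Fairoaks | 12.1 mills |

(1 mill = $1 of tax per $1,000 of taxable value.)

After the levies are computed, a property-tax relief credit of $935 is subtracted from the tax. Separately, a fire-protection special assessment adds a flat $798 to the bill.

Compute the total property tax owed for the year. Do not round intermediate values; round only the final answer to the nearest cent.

$3,884.04

Assessed value = $819,400 × 0.31 = $254,014
Quailridge Township: $254,014 × 0.0018 = $457.2252
Community College District: $254,014 × 0.00193 = $490.24702
City of Fairoaks: $254,014 × 0.0121 = $3,073.5694
Levies subtotal = $4,021.04162
After credit = $4,021.04162 − $935 = $3,086.04162
Total = $3,086.04162 + $798 = $3,884.04162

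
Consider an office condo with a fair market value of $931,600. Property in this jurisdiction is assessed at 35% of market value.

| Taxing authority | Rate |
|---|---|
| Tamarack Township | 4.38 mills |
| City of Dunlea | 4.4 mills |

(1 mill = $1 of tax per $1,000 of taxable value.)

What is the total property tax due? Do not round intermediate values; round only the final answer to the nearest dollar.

$2,863

Assessed value = $931,600 × 0.35 = $326,060
Tamarack Township: $326,060 × 0.00438 = $1,428.1428
City of Dunlea: $326,060 × 0.0044 = $1,434.664
Total = $1,428.1428 + $1,434.664 = $2,862.8068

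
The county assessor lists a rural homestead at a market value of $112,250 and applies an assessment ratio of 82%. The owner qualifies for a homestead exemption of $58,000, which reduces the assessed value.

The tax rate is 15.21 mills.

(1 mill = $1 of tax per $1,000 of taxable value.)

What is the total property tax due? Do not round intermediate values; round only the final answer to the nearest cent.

Assessed value = $112,250 × 0.82 = $92,045
Taxable value = $92,045 − $58,000 = $34,045
Tax = $34,045 × 0.01521 = $517.82445

$517.82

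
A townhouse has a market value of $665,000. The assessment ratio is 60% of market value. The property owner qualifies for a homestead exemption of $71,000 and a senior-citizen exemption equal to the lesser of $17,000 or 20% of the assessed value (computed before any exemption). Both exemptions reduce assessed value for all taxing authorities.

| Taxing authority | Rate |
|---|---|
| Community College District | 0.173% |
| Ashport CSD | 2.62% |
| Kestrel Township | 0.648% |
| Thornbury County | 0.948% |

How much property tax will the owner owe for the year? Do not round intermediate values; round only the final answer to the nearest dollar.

$13,650

Assessed value = $665,000 × 0.6 = $399,000
Senior-citizen exemption = min($17,000, 20% × $399,000) = min($17,000, $79,800) = $17,000 (dollar cap binds)
Taxable value = $399,000 − $71,000 − $17,000 = $311,000
Community College District: $311,000 × 0.00173 = $538.03
Ashport CSD: $311,000 × 0.0262 = $8,148.2
Kestrel Township: $311,000 × 0.00648 = $2,015.28
Thornbury County: $311,000 × 0.00948 = $2,948.28
Total = $13,649.79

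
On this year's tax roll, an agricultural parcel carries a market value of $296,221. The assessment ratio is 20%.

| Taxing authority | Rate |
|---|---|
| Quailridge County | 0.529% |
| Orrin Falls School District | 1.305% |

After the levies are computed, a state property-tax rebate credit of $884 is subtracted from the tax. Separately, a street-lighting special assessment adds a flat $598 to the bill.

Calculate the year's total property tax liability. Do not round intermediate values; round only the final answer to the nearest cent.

Assessed value = $296,221 × 0.2 = $59,244.2
Quailridge County: $59,244.2 × 0.00529 = $313.401818
Orrin Falls School District: $59,244.2 × 0.01305 = $773.13681
Levies subtotal = $1,086.538628
After credit = $1,086.538628 − $884 = $202.538628
Total = $202.538628 + $598 = $800.538628

$800.54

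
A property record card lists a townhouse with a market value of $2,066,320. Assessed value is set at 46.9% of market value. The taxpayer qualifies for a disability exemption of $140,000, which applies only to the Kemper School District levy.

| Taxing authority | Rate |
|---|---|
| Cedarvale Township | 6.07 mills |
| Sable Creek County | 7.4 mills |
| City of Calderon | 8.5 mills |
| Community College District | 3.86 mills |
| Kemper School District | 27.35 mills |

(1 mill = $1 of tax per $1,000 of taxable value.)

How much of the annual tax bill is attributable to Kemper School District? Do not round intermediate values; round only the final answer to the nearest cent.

$22,676.00

Assessed value = $2,066,320 × 0.469 = $969,104.08
Kemper School District taxable value = $969,104.08 − $140,000 = $829,104.08
Kemper School District levy = $829,104.08 × 0.02735 = $22,675.996588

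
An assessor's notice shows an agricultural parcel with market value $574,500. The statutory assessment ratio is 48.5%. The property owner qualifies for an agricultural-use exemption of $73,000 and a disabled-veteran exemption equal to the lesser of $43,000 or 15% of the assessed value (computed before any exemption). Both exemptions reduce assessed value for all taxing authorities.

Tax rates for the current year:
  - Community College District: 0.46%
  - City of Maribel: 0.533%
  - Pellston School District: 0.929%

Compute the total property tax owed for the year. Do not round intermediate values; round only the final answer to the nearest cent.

$3,148.96

Assessed value = $574,500 × 0.485 = $278,632.5
Disabled-veteran exemption = min($43,000, 15% × $278,632.5) = min($43,000, $41,794.875) = $41,794.875 (percentage binds)
Taxable value = $278,632.5 − $73,000 − $41,794.875 = $163,837.625
Community College District: $163,837.625 × 0.0046 = $753.653075
City of Maribel: $163,837.625 × 0.00533 = $873.25454125
Pellston School District: $163,837.625 × 0.00929 = $1,522.05153625
Total = $3,148.9591525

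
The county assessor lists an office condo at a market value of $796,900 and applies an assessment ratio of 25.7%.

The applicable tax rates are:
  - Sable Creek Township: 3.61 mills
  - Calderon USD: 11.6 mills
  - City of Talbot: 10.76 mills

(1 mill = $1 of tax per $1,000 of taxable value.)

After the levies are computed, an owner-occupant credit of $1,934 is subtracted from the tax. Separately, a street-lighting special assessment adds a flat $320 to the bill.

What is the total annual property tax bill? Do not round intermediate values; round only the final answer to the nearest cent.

Assessed value = $796,900 × 0.257 = $204,803.3
Sable Creek Township: $204,803.3 × 0.00361 = $739.339913
Calderon USD: $204,803.3 × 0.0116 = $2,375.71828
City of Talbot: $204,803.3 × 0.01076 = $2,203.683508
Levies subtotal = $5,318.741701
After credit = $5,318.741701 − $1,934 = $3,384.741701
Total = $3,384.741701 + $320 = $3,704.741701

$3,704.74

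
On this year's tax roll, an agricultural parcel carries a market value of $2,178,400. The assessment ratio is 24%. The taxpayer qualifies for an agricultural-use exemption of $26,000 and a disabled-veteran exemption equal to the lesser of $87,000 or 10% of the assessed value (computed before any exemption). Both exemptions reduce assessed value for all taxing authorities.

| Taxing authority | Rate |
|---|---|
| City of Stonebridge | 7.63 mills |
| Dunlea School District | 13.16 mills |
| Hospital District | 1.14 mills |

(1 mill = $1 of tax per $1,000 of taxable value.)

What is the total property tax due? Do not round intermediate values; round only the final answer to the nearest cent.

Assessed value = $2,178,400 × 0.24 = $522,816
Disabled-veteran exemption = min($87,000, 10% × $522,816) = min($87,000, $52,281.6) = $52,281.6 (percentage binds)
Taxable value = $522,816 − $26,000 − $52,281.6 = $444,534.4
City of Stonebridge: $444,534.4 × 0.00763 = $3,391.797472
Dunlea School District: $444,534.4 × 0.01316 = $5,850.072704
Hospital District: $444,534.4 × 0.00114 = $506.769216
Total = $9,748.639392

$9,748.64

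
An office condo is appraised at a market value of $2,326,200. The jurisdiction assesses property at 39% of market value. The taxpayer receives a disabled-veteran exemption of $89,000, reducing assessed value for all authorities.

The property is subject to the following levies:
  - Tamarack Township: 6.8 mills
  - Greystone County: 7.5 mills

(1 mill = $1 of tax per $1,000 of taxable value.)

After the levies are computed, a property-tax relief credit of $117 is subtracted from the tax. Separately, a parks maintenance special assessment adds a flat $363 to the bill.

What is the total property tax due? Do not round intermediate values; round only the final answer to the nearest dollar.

$11,947

Assessed value = $2,326,200 × 0.39 = $907,218
Taxable value = $907,218 − $89,000 = $818,218
Tamarack Township: $818,218 × 0.0068 = $5,563.8824
Greystone County: $818,218 × 0.0075 = $6,136.635
Levies subtotal = $11,700.5174
After credit = $11,700.5174 − $117 = $11,583.5174
Total = $11,583.5174 + $363 = $11,946.5174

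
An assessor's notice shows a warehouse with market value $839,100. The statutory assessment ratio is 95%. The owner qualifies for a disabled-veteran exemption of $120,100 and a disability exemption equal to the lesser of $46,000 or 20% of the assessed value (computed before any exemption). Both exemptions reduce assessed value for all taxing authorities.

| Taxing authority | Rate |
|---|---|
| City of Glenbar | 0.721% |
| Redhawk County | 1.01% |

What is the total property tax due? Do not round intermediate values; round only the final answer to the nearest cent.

$10,923.39

Assessed value = $839,100 × 0.95 = $797,145
Disability exemption = min($46,000, 20% × $797,145) = min($46,000, $159,429) = $46,000 (dollar cap binds)
Taxable value = $797,145 − $120,100 − $46,000 = $631,045
City of Glenbar: $631,045 × 0.00721 = $4,549.83445
Redhawk County: $631,045 × 0.0101 = $6,373.5545
Total = $10,923.38895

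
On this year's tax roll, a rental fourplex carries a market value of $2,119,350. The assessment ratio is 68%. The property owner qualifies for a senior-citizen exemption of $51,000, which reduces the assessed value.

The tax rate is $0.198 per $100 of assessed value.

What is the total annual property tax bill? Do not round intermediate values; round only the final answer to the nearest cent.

Assessed value = $2,119,350 × 0.68 = $1,441,158
Taxable value = $1,441,158 − $51,000 = $1,390,158
Tax = $1,390,158 × 0.00198 = $2,752.51284

$2,752.51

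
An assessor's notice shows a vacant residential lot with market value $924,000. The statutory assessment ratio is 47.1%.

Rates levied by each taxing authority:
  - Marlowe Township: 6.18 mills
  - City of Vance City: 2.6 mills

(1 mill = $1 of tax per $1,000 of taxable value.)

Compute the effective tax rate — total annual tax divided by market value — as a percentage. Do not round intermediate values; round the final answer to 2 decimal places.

Assessed value = $924,000 × 0.471 = $435,204
Marlowe Township: $435,204 × 0.00618 = $2,689.56072
City of Vance City: $435,204 × 0.0026 = $1,131.5304
Total tax = $3,821.09112
Effective rate = $3,821.09112 ÷ $924,000 = 0.41% of market value

0.41%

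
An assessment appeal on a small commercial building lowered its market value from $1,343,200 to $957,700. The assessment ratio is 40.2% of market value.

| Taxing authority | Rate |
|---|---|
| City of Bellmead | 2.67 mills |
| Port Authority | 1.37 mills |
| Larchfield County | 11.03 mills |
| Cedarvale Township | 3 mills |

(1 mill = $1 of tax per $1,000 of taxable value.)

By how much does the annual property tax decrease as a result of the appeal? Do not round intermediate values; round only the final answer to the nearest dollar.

$2,800

Old assessed value = $1,343,200 × 0.402 = $539,966.4
New assessed value = $957,700 × 0.402 = $384,995.4
Combined rate = 0.00267 + 0.00137 + 0.01103 + 0.003 = 0.01807
Old tax = $539,966.4 × 0.01807 = $9,757.192848
New tax = $384,995.4 × 0.01807 = $6,956.866878
Reduction = $9,757.192848 − $6,956.866878 = $2,800.32597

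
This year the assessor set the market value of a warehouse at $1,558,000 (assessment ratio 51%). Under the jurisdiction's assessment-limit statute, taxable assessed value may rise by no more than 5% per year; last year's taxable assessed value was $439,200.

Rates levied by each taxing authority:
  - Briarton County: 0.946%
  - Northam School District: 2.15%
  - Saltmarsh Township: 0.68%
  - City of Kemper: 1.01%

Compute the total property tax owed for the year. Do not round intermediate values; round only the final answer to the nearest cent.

Uncapped assessed value = $1,558,000 × 0.51 = $794,580
Cap limit = $439,200 × 1.05 = $461,160
Taxable assessed value = min($794,580, $461,160) = $461,160 (cap binds)
Briarton County: $461,160 × 0.00946 = $4,362.5736
Northam School District: $461,160 × 0.0215 = $9,914.94
Saltmarsh Township: $461,160 × 0.0068 = $3,135.888
City of Kemper: $461,160 × 0.0101 = $4,657.716
Total = $22,071.1176

$22,071.12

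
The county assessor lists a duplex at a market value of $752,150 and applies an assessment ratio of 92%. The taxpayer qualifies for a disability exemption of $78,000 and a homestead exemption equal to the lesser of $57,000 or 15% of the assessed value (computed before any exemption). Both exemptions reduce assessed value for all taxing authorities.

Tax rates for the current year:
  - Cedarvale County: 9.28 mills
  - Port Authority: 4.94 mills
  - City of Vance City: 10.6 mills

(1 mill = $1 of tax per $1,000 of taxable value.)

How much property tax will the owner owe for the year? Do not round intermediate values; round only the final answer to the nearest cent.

Assessed value = $752,150 × 0.92 = $691,978
Homestead exemption = min($57,000, 15% × $691,978) = min($57,000, $103,796.7) = $57,000 (dollar cap binds)
Taxable value = $691,978 − $78,000 − $57,000 = $556,978
Cedarvale County: $556,978 × 0.00928 = $5,168.75584
Port Authority: $556,978 × 0.00494 = $2,751.47132
City of Vance City: $556,978 × 0.0106 = $5,903.9668
Total = $13,824.19396

$13,824.19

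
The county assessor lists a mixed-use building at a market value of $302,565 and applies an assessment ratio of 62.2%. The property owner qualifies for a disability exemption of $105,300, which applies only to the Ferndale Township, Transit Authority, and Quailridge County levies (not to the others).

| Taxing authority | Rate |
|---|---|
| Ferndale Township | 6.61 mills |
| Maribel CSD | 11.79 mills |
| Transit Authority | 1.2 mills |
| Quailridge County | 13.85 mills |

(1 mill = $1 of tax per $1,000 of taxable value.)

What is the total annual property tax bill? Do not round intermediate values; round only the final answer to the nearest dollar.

Assessed value = $302,565 × 0.622 = $188,195.43
Ferndale Township: ($188,195.43 − $105,300) × 0.00661 = $82,895.43 × 0.00661 = $547.9387923
Maribel CSD: $188,195.43 × 0.01179 = $2,218.8241197
Transit Authority: ($188,195.43 − $105,300) × 0.0012 = $82,895.43 × 0.0012 = $99.474516
Quailridge County: ($188,195.43 − $105,300) × 0.01385 = $82,895.43 × 0.01385 = $1,148.1017055
Total = $4,014.3391335

$4,014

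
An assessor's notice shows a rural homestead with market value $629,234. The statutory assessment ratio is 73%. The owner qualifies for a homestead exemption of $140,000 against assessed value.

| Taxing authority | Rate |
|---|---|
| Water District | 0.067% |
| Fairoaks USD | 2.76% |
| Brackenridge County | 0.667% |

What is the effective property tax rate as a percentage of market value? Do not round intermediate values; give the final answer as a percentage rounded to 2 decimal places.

1.77%

Assessed value = $629,234 × 0.73 = $459,340.82
Taxable value = $459,340.82 − $140,000 = $319,340.82
Water District: $319,340.82 × 0.00067 = $213.9583494
Fairoaks USD: $319,340.82 × 0.0276 = $8,813.806632
Brackenridge County: $319,340.82 × 0.00667 = $2,130.0032694
Total tax = $11,157.7682508
Effective rate = $11,157.7682508 ÷ $629,234 = 1.77% of market value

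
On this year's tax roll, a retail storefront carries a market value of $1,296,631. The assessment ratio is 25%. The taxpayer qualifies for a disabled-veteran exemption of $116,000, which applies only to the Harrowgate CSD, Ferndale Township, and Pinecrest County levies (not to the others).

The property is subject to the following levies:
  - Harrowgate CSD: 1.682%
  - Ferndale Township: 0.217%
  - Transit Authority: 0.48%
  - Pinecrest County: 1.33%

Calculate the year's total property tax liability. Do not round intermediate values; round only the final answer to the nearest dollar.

$8,277

Assessed value = $1,296,631 × 0.25 = $324,157.75
Harrowgate CSD: ($324,157.75 − $116,000) × 0.01682 = $208,157.75 × 0.01682 = $3,501.213355
Ferndale Township: ($324,157.75 − $116,000) × 0.00217 = $208,157.75 × 0.00217 = $451.7023175
Transit Authority: $324,157.75 × 0.0048 = $1,555.9572
Pinecrest County: ($324,157.75 − $116,000) × 0.0133 = $208,157.75 × 0.0133 = $2,768.498075
Total = $8,277.3709475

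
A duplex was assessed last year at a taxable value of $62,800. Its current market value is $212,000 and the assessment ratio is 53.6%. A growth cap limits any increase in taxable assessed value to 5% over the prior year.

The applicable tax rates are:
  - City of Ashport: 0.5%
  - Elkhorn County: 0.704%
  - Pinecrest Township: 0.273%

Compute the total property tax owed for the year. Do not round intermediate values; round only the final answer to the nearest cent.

Uncapped assessed value = $212,000 × 0.536 = $113,632
Cap limit = $62,800 × 1.05 = $65,940
Taxable assessed value = min($113,632, $65,940) = $65,940 (cap binds)
City of Ashport: $65,940 × 0.005 = $329.7
Elkhorn County: $65,940 × 0.00704 = $464.2176
Pinecrest Township: $65,940 × 0.00273 = $180.0162
Total = $973.9338

$973.93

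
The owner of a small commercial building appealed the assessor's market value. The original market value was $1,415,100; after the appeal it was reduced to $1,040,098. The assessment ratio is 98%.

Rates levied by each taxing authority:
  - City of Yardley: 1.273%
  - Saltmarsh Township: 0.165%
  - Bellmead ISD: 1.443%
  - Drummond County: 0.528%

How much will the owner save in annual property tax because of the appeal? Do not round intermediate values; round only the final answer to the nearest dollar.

Old assessed value = $1,415,100 × 0.98 = $1,386,798
New assessed value = $1,040,098 × 0.98 = $1,019,296.04
Combined rate = 0.01273 + 0.00165 + 0.01443 + 0.00528 = 0.03409
Old tax = $1,386,798 × 0.03409 = $47,275.94382
New tax = $1,019,296.04 × 0.03409 = $34,747.8020036
Reduction = $47,275.94382 − $34,747.8020036 = $12,528.1418164

$12,528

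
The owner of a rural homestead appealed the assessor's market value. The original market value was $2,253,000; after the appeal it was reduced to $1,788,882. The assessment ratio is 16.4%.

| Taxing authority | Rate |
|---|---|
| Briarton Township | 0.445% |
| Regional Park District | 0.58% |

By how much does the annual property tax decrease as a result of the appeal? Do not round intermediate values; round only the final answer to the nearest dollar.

Old assessed value = $2,253,000 × 0.164 = $369,492
New assessed value = $1,788,882 × 0.164 = $293,376.648
Combined rate = 0.00445 + 0.0058 = 0.01025
Old tax = $369,492 × 0.01025 = $3,787.293
New tax = $293,376.648 × 0.01025 = $3,007.110642
Reduction = $3,787.293 − $3,007.110642 = $780.182358

$780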